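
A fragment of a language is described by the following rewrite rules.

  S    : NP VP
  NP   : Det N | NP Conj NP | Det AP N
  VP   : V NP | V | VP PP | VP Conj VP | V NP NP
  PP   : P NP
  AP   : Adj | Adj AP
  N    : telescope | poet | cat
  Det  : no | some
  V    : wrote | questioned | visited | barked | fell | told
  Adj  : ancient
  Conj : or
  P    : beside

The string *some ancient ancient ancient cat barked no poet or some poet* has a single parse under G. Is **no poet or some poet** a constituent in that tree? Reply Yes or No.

[S [NP [Det some] [AP [Adj ancient] [AP [Adj ancient] [AP [Adj ancient]]]] [N cat]] [VP [V barked] [NP [NP [Det no] [N poet]] [Conj or] [NP [Det some] [N poet]]]]]
The words 'no poet or some poet' are exhaustively dominated by a single NP node (built by NP → NP Conj NP), so they form a constituent.

Yes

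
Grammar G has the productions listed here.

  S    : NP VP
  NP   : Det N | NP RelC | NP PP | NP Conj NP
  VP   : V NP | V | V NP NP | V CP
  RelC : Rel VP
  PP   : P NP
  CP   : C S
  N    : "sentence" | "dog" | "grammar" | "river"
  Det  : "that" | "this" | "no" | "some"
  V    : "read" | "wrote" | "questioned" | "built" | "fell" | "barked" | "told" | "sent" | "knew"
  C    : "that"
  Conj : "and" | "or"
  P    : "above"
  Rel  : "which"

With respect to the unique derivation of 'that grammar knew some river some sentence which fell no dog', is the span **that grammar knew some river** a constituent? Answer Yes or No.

[S [NP [Det that] [N grammar]] [VP [V knew] [NP [Det some] [N river]] [NP [NP [Det some] [N sentence]] [RelC [Rel which] [VP [V fell] [NP [Det no] [N dog]]]]]]]
The smallest constituent containing 'that grammar knew some river' is the S spanning 'that grammar knew some river some sentence which fell no dog'; no single node in the tree dominates exactly the given words.

No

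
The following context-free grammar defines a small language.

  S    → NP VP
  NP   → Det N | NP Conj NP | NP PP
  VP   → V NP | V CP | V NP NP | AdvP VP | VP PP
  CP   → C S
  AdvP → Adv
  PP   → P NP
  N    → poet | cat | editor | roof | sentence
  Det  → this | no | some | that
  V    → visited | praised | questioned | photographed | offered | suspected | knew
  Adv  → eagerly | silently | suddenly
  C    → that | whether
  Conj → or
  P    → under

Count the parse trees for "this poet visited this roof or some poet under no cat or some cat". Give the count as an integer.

6

Two of the 6 distinct bracketings:
[S [NP [Det this] [N poet]] [VP [V visited] [NP [NP [Det this] [N roof]] [Conj or] [NP [NP [NP [Det some] [N poet]] [PP [P under] [NP [Det no] [N cat]]]] [Conj or] [NP [Det some] [N cat]]]]]]
[S [NP [Det this] [N poet]] [VP [V visited] [NP [NP [Det this] [N roof]] [Conj or] [NP [NP [Det some] [N poet]] [PP [P under] [NP [NP [Det no] [N cat]] [Conj or] [NP [Det some] [N cat]]]]]]]]
The trees differ in how a recursive rule is bracketed over the same span.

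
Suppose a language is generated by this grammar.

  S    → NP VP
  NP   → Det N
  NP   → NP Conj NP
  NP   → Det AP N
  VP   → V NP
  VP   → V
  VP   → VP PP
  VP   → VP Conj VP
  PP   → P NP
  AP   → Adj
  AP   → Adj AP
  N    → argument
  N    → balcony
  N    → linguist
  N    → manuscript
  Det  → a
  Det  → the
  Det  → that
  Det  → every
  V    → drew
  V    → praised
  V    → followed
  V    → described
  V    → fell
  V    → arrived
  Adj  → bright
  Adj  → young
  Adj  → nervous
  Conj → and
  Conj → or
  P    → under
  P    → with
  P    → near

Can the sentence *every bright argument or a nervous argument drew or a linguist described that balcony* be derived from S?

For S → NP VP, every NP-prefix leaves a non-VP remainder: after 'every bright argument' the remainder is not a VP; after 'every bright argument or a nervous argument' the remainder is not a VP.

Ungrammatical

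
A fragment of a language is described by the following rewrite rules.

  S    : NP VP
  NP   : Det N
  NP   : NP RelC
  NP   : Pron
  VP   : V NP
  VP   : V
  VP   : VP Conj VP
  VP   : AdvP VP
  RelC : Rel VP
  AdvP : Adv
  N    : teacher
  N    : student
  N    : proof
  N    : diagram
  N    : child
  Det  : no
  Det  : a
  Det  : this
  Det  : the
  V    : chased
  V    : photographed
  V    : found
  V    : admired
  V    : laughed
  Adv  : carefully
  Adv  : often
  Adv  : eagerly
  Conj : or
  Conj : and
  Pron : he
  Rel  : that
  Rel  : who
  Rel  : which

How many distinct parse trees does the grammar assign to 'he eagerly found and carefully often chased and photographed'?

Two of the 9 distinct bracketings:
[S [NP [Pron he]] [VP [VP [AdvP [Adv eagerly]] [VP [V found]]] [Conj and] [VP [VP [AdvP [Adv carefully]] [VP [AdvP [Adv often]] [VP [V chased]]]] [Conj and] [VP [V photographed]]]]]
[S [NP [Pron he]] [VP [VP [AdvP [Adv eagerly]] [VP [V found]]] [Conj and] [VP [AdvP [Adv carefully]] [VP [VP [AdvP [Adv often]] [VP [V chased]]] [Conj and] [VP [V photographed]]]]]]
The trees differ in how a recursive rule is bracketed over the same span.

9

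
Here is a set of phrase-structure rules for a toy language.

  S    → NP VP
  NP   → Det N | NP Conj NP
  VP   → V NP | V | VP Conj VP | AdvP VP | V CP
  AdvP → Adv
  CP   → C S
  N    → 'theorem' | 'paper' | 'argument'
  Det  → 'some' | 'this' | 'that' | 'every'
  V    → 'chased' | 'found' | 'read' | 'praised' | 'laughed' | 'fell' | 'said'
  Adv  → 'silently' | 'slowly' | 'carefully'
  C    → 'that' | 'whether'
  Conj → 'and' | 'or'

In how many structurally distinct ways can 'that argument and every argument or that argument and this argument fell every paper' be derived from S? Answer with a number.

Two of the 5 distinct bracketings:
[S [NP [NP [Det that] [N argument]] [Conj and] [NP [NP [Det every] [N argument]] [Conj or] [NP [NP [Det that] [N argument]] [Conj and] [NP [Det this] [N argument]]]]] [VP [V fell] [NP [Det every] [N paper]]]]
[S [NP [NP [Det that] [N argument]] [Conj and] [NP [NP [NP [Det every] [N argument]] [Conj or] [NP [Det that] [N argument]]] [Conj and] [NP [Det this] [N argument]]]] [VP [V fell] [NP [Det every] [N paper]]]]
The trees differ in how a recursive rule is bracketed over the same span.

5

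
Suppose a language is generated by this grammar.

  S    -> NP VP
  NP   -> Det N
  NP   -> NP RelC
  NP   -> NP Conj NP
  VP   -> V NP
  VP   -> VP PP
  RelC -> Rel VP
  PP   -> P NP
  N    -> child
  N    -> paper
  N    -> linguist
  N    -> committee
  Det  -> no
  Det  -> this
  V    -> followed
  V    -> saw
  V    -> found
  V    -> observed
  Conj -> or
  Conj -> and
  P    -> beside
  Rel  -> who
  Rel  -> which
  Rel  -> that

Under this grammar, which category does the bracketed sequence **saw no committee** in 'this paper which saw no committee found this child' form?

VP

S
  NP
    NP
      Det: this
      N: paper
    RelC
      Rel: which
      VP
        V: saw
        NP
          Det: no
          N: committee
  VP
    V: found
    NP
      Det: this
      N: child
The span 'saw no committee' is the VP node built by VP → V NP.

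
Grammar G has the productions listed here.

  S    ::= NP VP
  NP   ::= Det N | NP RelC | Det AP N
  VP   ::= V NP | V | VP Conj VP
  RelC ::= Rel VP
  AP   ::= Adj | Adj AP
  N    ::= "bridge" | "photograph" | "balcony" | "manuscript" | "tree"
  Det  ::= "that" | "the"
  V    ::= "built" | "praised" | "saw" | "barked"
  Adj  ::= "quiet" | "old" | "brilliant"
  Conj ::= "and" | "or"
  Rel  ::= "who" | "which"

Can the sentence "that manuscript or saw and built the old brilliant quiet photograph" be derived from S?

Ungrammatical

For S → NP VP, the only prefix that parses as NP is 'that manuscript', but the remainder 'or saw and built the old brilliant quiet photograph' is not a VP under these rules.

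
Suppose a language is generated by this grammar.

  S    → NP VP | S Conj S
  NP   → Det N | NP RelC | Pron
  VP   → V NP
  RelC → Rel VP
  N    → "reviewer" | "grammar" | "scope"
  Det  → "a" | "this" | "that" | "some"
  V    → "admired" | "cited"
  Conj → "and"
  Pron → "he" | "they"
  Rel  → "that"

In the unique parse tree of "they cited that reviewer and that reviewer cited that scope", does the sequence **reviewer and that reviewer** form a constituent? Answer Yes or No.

[S [S [NP [Pron they]] [VP [V cited] [NP [Det that] [N reviewer]]]] [Conj and] [S [NP [Det that] [N reviewer]] [VP [V cited] [NP [Det that] [N scope]]]]]
The smallest constituent containing 'reviewer and that reviewer' is the S spanning 'they cited that reviewer and that reviewer cited that scope'; no single node in the tree dominates exactly the given words.

No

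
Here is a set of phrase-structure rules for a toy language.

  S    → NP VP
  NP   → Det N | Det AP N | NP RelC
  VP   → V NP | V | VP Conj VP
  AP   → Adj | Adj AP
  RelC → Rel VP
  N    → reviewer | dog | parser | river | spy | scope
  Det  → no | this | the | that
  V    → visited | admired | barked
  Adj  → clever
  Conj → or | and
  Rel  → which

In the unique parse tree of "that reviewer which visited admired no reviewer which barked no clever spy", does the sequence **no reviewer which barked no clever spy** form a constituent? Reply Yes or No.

[S [NP [NP [Det that] [N reviewer]] [RelC [Rel which] [VP [V visited]]]] [VP [V admired] [NP [NP [Det no] [N reviewer]] [RelC [Rel which] [VP [V barked] [NP [Det no] [AP [Adj clever]] [N spy]]]]]]]
The words 'no reviewer which barked no clever spy' are exhaustively dominated by a single NP node (built by NP → NP RelC), so they form a constituent.

Yes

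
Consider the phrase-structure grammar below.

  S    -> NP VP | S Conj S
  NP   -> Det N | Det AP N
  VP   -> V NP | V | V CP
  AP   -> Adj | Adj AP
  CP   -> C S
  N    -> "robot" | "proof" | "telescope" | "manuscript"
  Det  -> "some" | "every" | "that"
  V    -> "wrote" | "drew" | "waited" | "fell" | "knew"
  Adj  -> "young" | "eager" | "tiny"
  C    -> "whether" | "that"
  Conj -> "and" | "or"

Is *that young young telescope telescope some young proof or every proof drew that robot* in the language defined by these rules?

Ungrammatical

An N word can never sit immediately before an N word in any string this grammar generates, so the substring 'telescope telescope' rules out a derivation.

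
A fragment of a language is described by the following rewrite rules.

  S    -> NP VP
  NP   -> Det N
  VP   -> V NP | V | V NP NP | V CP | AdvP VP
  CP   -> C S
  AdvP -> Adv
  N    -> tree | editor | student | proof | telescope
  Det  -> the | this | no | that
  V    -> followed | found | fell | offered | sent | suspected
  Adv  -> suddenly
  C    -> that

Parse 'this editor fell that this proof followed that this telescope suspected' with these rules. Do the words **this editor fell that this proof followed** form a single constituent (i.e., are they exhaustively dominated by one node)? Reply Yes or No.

No

[S [NP [Det this] [N editor]] [VP [V fell] [CP [C that] [S [NP [Det this] [N proof]] [VP [V followed] [CP [C that] [S [NP [Det this] [N telescope]] [VP [V suspected]]]]]]]]]
The smallest constituent containing 'this editor fell that this proof followed' is the S spanning 'this editor fell that this proof followed that this telescope suspected'; no single node in the tree dominates exactly the given words.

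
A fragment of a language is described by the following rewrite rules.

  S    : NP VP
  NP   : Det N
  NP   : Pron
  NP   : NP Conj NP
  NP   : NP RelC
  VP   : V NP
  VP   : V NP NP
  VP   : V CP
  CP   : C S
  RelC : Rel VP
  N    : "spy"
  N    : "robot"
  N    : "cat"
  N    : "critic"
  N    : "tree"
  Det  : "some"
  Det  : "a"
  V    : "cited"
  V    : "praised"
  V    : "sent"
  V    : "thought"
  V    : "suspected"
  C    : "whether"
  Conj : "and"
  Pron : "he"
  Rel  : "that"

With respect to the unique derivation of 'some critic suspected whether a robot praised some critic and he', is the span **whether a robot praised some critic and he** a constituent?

[S [NP [Det some] [N critic]] [VP [V suspected] [CP [C whether] [S [NP [Det a] [N robot]] [VP [V praised] [NP [NP [Det some] [N critic]] [Conj and] [NP [Pron he]]]]]]]]
The words 'whether a robot praised some critic and he' are exhaustively dominated by a single CP node (built by CP → C S), so they form a constituent.

Yes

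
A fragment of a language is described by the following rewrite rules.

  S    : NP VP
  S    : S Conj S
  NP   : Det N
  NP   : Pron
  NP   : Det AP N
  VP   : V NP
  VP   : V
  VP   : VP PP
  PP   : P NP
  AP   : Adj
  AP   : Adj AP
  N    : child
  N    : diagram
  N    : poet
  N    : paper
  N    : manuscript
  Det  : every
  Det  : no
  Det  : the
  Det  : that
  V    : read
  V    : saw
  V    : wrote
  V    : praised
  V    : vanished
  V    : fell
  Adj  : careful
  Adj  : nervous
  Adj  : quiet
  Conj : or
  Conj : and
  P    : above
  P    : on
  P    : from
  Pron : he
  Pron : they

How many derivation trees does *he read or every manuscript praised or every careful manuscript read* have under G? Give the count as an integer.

2

The two bracketings:
[S [S [NP [Pron he]] [VP [V read]]] [Conj or] [S [S [NP [Det every] [N manuscript]] [VP [V praised]]] [Conj or] [S [NP [Det every] [AP [Adj careful]] [N manuscript]] [VP [V read]]]]]
[S [S [S [NP [Pron he]] [VP [V read]]] [Conj or] [S [NP [Det every] [N manuscript]] [VP [V praised]]]] [Conj or] [S [NP [Det every] [AP [Adj careful]] [N manuscript]] [VP [V read]]]]
The trees differ in how a recursive rule is bracketed over the same span.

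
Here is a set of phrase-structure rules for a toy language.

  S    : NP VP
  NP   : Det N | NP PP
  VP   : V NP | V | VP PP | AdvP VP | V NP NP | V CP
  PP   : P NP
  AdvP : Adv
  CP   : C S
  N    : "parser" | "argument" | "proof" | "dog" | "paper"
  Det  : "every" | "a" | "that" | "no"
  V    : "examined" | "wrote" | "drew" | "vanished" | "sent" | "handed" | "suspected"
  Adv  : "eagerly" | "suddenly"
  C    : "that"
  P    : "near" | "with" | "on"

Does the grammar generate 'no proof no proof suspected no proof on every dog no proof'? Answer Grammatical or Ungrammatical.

For S → NP VP, the only prefix that parses as NP is 'no proof', but the remainder 'no proof suspected no proof on every dog no proof' is not a VP under these rules.

Ungrammatical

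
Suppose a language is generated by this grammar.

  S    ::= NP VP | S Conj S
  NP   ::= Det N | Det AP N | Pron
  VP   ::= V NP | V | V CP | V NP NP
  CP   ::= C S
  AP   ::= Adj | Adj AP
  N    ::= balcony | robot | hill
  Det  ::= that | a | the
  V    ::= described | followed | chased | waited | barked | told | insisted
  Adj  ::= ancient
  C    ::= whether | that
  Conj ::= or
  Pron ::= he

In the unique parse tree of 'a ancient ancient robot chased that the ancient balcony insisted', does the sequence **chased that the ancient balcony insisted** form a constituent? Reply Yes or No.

[S [NP [Det a] [AP [Adj ancient] [AP [Adj ancient]]] [N robot]] [VP [V chased] [CP [C that] [S [NP [Det the] [AP [Adj ancient]] [N balcony]] [VP [V insisted]]]]]]
The words 'chased that the ancient balcony insisted' are exhaustively dominated by a single VP node (built by VP → V CP), so they form a constituent.

Yes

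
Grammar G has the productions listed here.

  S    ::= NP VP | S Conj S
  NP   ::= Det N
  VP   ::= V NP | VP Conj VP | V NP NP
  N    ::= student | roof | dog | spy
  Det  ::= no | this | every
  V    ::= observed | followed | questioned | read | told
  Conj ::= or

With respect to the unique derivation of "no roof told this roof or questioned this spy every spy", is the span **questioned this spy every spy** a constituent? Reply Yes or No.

[S [NP [Det no] [N roof]] [VP [VP [V told] [NP [Det this] [N roof]]] [Conj or] [VP [V questioned] [NP [Det this] [N spy]] [NP [Det every] [N spy]]]]]
The words 'questioned this spy every spy' are exhaustively dominated by a single VP node (built by VP → V NP NP), so they form a constituent.

Yes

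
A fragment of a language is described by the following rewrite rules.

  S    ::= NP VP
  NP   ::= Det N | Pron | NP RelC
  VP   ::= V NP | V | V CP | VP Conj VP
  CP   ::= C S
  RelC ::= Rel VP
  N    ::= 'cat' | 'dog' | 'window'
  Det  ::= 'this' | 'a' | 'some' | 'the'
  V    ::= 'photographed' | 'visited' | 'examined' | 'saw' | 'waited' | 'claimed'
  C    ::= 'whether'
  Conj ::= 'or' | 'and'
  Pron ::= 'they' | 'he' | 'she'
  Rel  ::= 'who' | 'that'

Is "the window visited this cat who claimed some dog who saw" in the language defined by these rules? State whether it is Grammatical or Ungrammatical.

Grammatical

S
  NP
    Det: the
    N: window
  VP
    V: visited
    NP
      NP
        Det: this
        N: cat
      RelC
        Rel: who
        VP
          V: claimed
          NP
            NP
              Det: some
              N: dog
            RelC
              Rel: who
              VP
                V: saw
Every word is introduced by a lexical rule and the phrasal rules combine the resulting categories into a single S.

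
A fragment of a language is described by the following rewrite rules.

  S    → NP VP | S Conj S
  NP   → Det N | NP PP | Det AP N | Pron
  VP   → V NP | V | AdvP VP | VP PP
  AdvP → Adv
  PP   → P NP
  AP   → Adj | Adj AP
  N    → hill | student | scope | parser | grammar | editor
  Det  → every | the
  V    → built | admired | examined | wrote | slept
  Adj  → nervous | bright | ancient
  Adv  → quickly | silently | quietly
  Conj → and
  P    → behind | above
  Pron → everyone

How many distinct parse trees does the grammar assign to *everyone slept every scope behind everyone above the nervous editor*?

Two of the 5 distinct bracketings:
[S [NP [Pron everyone]] [VP [V slept] [NP [NP [Det every] [N scope]] [PP [P behind] [NP [NP [Pron everyone]] [PP [P above] [NP [Det the] [AP [Adj nervous]] [N editor]]]]]]]]
[S [NP [Pron everyone]] [VP [V slept] [NP [NP [NP [Det every] [N scope]] [PP [P behind] [NP [Pron everyone]]]] [PP [P above] [NP [Det the] [AP [Adj nervous]] [N editor]]]]]]
The trees differ in how a recursive rule is bracketed over the same span.

5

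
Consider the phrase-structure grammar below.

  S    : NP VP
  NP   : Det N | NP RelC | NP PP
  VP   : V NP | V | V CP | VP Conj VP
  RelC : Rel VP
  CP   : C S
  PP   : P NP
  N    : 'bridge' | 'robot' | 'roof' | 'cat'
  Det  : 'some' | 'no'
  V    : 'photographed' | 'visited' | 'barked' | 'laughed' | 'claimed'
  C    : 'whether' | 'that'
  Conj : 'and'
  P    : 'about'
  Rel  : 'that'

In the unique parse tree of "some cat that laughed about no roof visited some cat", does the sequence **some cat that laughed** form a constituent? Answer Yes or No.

Yes

[S [NP [NP [NP [Det some] [N cat]] [RelC [Rel that] [VP [V laughed]]]] [PP [P about] [NP [Det no] [N roof]]]] [VP [V visited] [NP [Det some] [N cat]]]]
The words 'some cat that laughed' are exhaustively dominated by a single NP node (built by NP → NP RelC), so they form a constituent.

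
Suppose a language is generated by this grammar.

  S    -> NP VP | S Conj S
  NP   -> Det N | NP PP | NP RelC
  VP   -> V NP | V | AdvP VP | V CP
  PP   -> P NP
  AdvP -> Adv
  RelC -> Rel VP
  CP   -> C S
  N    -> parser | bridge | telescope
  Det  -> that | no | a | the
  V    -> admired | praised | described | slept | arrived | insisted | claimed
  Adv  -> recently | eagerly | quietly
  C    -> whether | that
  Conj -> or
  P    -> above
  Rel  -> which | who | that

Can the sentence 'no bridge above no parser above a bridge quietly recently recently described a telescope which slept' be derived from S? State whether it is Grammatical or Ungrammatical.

Grammatical

[S [NP [NP [Det no] [N bridge]] [PP [P above] [NP [NP [Det no] [N parser]] [PP [P above] [NP [Det a] [N bridge]]]]]] [VP [AdvP [Adv quietly]] [VP [AdvP [Adv recently]] [VP [AdvP [Adv recently]] [VP [V described] [NP [NP [Det a] [N telescope]] [RelC [Rel which] [VP [V slept]]]]]]]]]
The bracketing above is licensed at every node by one of the given productions, with S at the root.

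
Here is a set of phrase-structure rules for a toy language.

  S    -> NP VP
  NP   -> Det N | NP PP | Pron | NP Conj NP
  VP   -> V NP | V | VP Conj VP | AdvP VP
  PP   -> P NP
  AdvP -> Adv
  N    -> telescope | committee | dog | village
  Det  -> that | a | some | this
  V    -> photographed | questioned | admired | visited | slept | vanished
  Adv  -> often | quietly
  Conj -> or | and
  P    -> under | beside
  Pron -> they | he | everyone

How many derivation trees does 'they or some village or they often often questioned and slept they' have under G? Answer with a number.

6

Two of the 6 distinct bracketings:
[S [NP [NP [Pron they]] [Conj or] [NP [NP [Det some] [N village]] [Conj or] [NP [Pron they]]]] [VP [VP [AdvP [Adv often]] [VP [AdvP [Adv often]] [VP [V questioned]]]] [Conj and] [VP [V slept] [NP [Pron they]]]]]
[S [NP [NP [Pron they]] [Conj or] [NP [NP [Det some] [N village]] [Conj or] [NP [Pron they]]]] [VP [AdvP [Adv often]] [VP [VP [AdvP [Adv often]] [VP [V questioned]]] [Conj and] [VP [V slept] [NP [Pron they]]]]]]
The trees differ in how a recursive rule is bracketed over the same span.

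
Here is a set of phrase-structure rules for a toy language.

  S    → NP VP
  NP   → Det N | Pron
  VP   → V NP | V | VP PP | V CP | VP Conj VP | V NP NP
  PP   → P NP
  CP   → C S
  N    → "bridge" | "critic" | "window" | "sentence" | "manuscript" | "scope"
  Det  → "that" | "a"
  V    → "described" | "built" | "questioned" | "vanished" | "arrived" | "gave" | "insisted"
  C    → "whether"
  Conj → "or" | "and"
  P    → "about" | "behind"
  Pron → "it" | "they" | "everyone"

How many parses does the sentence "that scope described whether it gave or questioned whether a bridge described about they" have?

Two of the 7 distinct bracketings:
[S [NP [Det that] [N scope]] [VP [VP [V described] [CP [C whether] [S [NP [Pron it]] [VP [VP [V gave]] [Conj or] [VP [V questioned] [CP [C whether] [S [NP [Det a] [N bridge]] [VP [V described]]]]]]]]] [PP [P about] [NP [Pron they]]]]]
[S [NP [Det that] [N scope]] [VP [VP [VP [V described] [CP [C whether] [S [NP [Pron it]] [VP [V gave]]]]] [Conj or] [VP [V questioned] [CP [C whether] [S [NP [Det a] [N bridge]] [VP [V described]]]]]] [PP [P about] [NP [Pron they]]]]]
The trees differ in how a recursive rule is bracketed over the same span.

7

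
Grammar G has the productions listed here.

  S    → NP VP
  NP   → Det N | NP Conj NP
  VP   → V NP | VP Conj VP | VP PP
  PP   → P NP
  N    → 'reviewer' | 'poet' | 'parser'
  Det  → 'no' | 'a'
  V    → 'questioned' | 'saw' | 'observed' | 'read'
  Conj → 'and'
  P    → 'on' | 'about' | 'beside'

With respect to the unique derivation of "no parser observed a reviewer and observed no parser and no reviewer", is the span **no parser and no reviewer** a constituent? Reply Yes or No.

[S [NP [Det no] [N parser]] [VP [VP [V observed] [NP [Det a] [N reviewer]]] [Conj and] [VP [V observed] [NP [NP [Det no] [N parser]] [Conj and] [NP [Det no] [N reviewer]]]]]]
The words 'no parser and no reviewer' are exhaustively dominated by a single NP node (built by NP → NP Conj NP), so they form a constituent.

Yes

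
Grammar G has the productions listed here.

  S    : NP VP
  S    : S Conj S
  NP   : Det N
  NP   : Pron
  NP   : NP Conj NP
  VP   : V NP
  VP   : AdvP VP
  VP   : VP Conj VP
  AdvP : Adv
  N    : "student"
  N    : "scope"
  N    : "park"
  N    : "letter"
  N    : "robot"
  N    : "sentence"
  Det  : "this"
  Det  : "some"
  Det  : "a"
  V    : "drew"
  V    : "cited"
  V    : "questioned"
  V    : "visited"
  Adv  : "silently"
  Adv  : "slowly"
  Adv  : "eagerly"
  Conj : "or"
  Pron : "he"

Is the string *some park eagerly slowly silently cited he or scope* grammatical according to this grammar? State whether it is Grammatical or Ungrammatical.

A Conj word can never sit immediately before an N word in any string this grammar generates, so the substring 'or scope' rules out a derivation.

Ungrammatical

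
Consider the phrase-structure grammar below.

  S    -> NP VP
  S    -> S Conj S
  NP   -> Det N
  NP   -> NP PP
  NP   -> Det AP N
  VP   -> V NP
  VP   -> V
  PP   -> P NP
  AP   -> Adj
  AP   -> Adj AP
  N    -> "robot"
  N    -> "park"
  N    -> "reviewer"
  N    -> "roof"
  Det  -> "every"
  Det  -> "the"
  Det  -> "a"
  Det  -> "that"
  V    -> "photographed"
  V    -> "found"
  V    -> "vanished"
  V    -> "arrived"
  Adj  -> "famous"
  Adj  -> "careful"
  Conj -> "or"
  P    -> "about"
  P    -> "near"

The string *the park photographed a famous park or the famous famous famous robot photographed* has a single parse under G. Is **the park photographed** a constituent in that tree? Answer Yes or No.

No

[S [S [NP [Det the] [N park]] [VP [V photographed] [NP [Det a] [AP [Adj famous]] [N park]]]] [Conj or] [S [NP [Det the] [AP [Adj famous] [AP [Adj famous] [AP [Adj famous]]]] [N robot]] [VP [V photographed]]]]
The smallest constituent containing 'the park photographed' is the S spanning 'the park photographed a famous park'; no single node in the tree dominates exactly the given words.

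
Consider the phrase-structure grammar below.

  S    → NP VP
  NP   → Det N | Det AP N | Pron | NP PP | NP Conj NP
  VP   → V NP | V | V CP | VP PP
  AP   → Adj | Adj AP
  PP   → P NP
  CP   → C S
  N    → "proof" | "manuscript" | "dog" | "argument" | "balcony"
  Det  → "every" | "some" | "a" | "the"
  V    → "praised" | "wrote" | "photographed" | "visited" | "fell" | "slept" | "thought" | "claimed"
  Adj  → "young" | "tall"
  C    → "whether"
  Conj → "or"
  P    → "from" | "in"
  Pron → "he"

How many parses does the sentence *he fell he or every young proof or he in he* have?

Two of the 7 distinct bracketings:
[S [NP [Pron he]] [VP [V fell] [NP [NP [NP [Pron he]] [Conj or] [NP [NP [Det every] [AP [Adj young]] [N proof]] [Conj or] [NP [Pron he]]]] [PP [P in] [NP [Pron he]]]]]]
[S [NP [Pron he]] [VP [V fell] [NP [NP [NP [NP [Pron he]] [Conj or] [NP [Det every] [AP [Adj young]] [N proof]]] [Conj or] [NP [Pron he]]] [PP [P in] [NP [Pron he]]]]]]
The trees differ in how a recursive rule is bracketed over the same span.

7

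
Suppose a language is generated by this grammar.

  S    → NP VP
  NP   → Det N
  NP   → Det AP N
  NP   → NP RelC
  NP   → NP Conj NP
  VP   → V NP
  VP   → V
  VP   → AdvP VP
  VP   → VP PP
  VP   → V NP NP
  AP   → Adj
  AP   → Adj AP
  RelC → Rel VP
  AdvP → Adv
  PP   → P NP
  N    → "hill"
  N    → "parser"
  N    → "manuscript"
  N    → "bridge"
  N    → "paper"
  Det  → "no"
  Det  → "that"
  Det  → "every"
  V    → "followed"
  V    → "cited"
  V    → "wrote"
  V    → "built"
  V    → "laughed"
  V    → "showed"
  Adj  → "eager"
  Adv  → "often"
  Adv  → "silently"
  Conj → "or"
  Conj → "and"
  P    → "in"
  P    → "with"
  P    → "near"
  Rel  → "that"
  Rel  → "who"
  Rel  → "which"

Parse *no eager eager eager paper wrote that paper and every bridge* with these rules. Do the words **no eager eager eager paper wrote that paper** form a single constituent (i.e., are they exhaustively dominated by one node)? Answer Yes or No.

[S [NP [Det no] [AP [Adj eager] [AP [Adj eager] [AP [Adj eager]]]] [N paper]] [VP [V wrote] [NP [NP [Det that] [N paper]] [Conj and] [NP [Det every] [N bridge]]]]]
The smallest constituent containing 'no eager eager eager paper wrote that paper' is the S spanning 'no eager eager eager paper wrote that paper and every bridge'; no single node in the tree dominates exactly the given words.

No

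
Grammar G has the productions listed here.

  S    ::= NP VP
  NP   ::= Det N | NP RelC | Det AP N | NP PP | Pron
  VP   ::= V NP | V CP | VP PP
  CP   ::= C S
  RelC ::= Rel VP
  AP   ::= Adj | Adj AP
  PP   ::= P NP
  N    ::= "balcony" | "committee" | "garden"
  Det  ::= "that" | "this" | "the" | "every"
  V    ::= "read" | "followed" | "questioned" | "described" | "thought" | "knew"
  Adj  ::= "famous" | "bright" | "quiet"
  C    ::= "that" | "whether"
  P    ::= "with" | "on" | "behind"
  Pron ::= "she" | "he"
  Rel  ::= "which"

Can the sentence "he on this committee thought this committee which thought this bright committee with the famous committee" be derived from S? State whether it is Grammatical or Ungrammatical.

[S [NP [NP [Pron he]] [PP [P on] [NP [Det this] [N committee]]]] [VP [V thought] [NP [NP [Det this] [N committee]] [RelC [Rel which] [VP [V thought] [NP [NP [Det this] [AP [Adj bright]] [N committee]] [PP [P with] [NP [Det the] [AP [Adj famous]] [N committee]]]]]]]]]
The bracketing above is licensed at every node by one of the given productions, with S at the root.

Grammatical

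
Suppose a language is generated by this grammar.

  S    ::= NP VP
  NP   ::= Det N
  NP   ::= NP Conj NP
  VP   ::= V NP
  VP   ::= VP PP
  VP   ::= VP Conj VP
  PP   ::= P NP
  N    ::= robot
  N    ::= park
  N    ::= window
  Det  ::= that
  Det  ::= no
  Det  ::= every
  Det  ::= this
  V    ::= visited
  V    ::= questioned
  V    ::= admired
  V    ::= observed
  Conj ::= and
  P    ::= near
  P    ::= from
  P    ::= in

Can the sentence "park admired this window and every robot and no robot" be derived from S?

Ungrammatical

For S → NP VP, no prefix of the string parses as an NP.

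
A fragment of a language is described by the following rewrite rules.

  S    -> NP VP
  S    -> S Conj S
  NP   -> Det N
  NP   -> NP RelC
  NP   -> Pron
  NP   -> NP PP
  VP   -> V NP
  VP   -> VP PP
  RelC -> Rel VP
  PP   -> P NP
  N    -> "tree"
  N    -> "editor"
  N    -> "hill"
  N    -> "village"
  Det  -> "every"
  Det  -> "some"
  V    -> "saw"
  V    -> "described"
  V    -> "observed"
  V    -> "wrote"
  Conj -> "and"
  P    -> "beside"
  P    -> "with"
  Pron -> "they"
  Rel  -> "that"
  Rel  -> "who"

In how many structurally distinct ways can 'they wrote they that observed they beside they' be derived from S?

4

Two of the 4 distinct bracketings:
[S [NP [Pron they]] [VP [V wrote] [NP [NP [Pron they]] [RelC [Rel that] [VP [V observed] [NP [NP [Pron they]] [PP [P beside] [NP [Pron they]]]]]]]]]
[S [NP [Pron they]] [VP [V wrote] [NP [NP [Pron they]] [RelC [Rel that] [VP [VP [V observed] [NP [Pron they]]] [PP [P beside] [NP [Pron they]]]]]]]]
The difference turns on whether NP → NP PP is used at the relevant span, versus an alternative expansion of NP.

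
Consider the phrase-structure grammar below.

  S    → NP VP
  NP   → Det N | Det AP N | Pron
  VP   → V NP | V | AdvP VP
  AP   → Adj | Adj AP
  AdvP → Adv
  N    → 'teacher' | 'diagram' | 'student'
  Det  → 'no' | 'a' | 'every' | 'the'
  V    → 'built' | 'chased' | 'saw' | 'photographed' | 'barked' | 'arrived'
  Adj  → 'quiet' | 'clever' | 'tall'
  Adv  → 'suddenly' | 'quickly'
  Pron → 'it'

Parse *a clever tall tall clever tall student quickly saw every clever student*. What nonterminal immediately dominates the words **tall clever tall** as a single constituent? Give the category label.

AP

S
  NP
    Det: a
    AP
      Adj: clever
      AP
        Adj: tall
        AP
          Adj: tall
          AP
            Adj: clever
            AP
              Adj: tall
    N: student
  VP
    AdvP
      Adv: quickly
    VP
      V: saw
      NP
        Det: every
        AP
          Adj: clever
        N: student
The span 'tall clever tall' is the AP node built by AP → Adj AP.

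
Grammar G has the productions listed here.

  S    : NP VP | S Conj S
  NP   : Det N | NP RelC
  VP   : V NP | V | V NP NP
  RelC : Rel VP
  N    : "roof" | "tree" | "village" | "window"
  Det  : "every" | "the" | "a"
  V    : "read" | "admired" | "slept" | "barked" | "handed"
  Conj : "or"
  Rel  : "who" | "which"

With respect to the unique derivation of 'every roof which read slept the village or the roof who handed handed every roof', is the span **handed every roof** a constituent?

Yes

[S [S [NP [NP [Det every] [N roof]] [RelC [Rel which] [VP [V read]]]] [VP [V slept] [NP [Det the] [N village]]]] [Conj or] [S [NP [NP [Det the] [N roof]] [RelC [Rel who] [VP [V handed]]]] [VP [V handed] [NP [Det every] [N roof]]]]]
The words 'handed every roof' are exhaustively dominated by a single VP node (built by VP → V NP), so they form a constituent.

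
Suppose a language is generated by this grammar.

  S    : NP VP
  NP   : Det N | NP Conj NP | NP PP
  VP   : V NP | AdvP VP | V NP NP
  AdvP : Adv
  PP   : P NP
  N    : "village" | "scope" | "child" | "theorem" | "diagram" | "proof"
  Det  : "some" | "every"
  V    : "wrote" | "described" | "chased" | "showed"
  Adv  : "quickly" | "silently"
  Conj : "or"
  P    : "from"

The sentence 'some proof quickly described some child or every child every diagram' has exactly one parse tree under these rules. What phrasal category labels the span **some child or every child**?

[S [NP [Det some] [N proof]] [VP [AdvP [Adv quickly]] [VP [V described] [NP [NP [Det some] [N child]] [Conj or] [NP [Det every] [N child]]] [NP [Det every] [N diagram]]]]]
The span 'some child or every child' is the NP node built by NP → NP Conj NP.

NP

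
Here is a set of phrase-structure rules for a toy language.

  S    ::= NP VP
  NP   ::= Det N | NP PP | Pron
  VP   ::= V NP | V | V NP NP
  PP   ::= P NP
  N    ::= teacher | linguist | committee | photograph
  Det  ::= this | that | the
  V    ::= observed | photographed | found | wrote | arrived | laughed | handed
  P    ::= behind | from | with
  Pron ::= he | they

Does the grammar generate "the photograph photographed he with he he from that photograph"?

Grammatical

S
  NP
    Det: the
    N: photograph
  VP
    V: photographed
    NP
      NP
        Pron: he
      PP
        P: with
        NP
          Pron: he
    NP
      NP
        Pron: he
      PP
        P: from
        NP
          Det: that
          N: photograph
The bracketing above is licensed at every node by one of the given productions, with S at the root.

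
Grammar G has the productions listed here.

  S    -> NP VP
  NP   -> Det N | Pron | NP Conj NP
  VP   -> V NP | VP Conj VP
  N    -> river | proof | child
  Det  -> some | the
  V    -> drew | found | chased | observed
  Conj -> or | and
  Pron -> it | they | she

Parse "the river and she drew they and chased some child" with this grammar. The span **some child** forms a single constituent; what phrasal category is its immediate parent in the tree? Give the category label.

VP

[S [NP [NP [Det the] [N river]] [Conj and] [NP [Pron she]]] [VP [VP [V drew] [NP [Pron they]]] [Conj and] [VP [V chased] [NP [Det some] [N child]]]]]
The span 'some child' is the NP node built by NP → Det N.
Its mother is the VP built by VP → V NP.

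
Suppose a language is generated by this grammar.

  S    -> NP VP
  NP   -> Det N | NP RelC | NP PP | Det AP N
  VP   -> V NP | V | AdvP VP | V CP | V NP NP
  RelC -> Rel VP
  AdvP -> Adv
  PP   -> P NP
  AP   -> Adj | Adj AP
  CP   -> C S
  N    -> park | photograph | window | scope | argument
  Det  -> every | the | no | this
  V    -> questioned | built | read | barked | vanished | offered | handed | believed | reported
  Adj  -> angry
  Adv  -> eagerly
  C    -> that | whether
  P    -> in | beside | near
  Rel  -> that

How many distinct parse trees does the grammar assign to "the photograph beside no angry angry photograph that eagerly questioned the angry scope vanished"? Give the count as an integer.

2

The two bracketings:
[S [NP [NP [NP [Det the] [N photograph]] [PP [P beside] [NP [Det no] [AP [Adj angry] [AP [Adj angry]]] [N photograph]]]] [RelC [Rel that] [VP [AdvP [Adv eagerly]] [VP [V questioned] [NP [Det the] [AP [Adj angry]] [N scope]]]]]] [VP [V vanished]]]
[S [NP [NP [Det the] [N photograph]] [PP [P beside] [NP [NP [Det no] [AP [Adj angry] [AP [Adj angry]]] [N photograph]] [RelC [Rel that] [VP [AdvP [Adv eagerly]] [VP [V questioned] [NP [Det the] [AP [Adj angry]] [N scope]]]]]]]] [VP [V vanished]]]
The trees differ in how a recursive rule is bracketed over the same span.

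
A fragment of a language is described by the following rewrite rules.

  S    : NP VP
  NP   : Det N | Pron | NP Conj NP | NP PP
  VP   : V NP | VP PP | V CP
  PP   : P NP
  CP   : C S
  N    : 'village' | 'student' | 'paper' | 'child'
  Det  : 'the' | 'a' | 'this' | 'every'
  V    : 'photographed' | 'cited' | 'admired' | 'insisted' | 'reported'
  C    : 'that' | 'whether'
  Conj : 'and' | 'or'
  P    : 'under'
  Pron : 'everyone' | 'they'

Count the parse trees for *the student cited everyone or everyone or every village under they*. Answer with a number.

Two of the 7 distinct bracketings:
[S [NP [Det the] [N student]] [VP [V cited] [NP [NP [Pron everyone]] [Conj or] [NP [NP [Pron everyone]] [Conj or] [NP [NP [Det every] [N village]] [PP [P under] [NP [Pron they]]]]]]]]
[S [NP [Det the] [N student]] [VP [V cited] [NP [NP [Pron everyone]] [Conj or] [NP [NP [NP [Pron everyone]] [Conj or] [NP [Det every] [N village]]] [PP [P under] [NP [Pron they]]]]]]]
The trees differ in how a recursive rule is bracketed over the same span.

7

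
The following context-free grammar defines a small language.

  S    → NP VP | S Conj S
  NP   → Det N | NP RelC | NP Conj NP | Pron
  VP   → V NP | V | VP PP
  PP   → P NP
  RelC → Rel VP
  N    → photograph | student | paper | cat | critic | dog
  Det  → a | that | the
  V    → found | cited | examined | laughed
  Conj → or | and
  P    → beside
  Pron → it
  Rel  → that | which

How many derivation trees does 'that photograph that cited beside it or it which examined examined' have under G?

5

Two of the 5 distinct bracketings:
[S [NP [NP [Det that] [N photograph]] [RelC [Rel that] [VP [VP [V cited]] [PP [P beside] [NP [NP [NP [Pron it]] [Conj or] [NP [Pron it]]] [RelC [Rel which] [VP [V examined]]]]]]]] [VP [V examined]]]
[S [NP [NP [Det that] [N photograph]] [RelC [Rel that] [VP [VP [V cited]] [PP [P beside] [NP [NP [Pron it]] [Conj or] [NP [NP [Pron it]] [RelC [Rel which] [VP [V examined]]]]]]]]] [VP [V examined]]]
The trees differ in how a recursive rule is bracketed over the same span.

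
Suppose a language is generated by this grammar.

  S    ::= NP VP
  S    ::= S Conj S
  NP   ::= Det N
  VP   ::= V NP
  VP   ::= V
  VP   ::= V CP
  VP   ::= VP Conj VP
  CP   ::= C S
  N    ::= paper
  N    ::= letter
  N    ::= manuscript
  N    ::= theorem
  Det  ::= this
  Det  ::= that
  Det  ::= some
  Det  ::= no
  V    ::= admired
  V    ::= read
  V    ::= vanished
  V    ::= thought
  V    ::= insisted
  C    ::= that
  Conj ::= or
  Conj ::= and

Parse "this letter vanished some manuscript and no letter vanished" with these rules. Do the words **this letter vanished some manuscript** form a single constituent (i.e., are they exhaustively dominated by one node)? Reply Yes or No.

Yes

[S [S [NP [Det this] [N letter]] [VP [V vanished] [NP [Det some] [N manuscript]]]] [Conj and] [S [NP [Det no] [N letter]] [VP [V vanished]]]]
The words 'this letter vanished some manuscript' are exhaustively dominated by a single S node (built by S → NP VP), so they form a constituent.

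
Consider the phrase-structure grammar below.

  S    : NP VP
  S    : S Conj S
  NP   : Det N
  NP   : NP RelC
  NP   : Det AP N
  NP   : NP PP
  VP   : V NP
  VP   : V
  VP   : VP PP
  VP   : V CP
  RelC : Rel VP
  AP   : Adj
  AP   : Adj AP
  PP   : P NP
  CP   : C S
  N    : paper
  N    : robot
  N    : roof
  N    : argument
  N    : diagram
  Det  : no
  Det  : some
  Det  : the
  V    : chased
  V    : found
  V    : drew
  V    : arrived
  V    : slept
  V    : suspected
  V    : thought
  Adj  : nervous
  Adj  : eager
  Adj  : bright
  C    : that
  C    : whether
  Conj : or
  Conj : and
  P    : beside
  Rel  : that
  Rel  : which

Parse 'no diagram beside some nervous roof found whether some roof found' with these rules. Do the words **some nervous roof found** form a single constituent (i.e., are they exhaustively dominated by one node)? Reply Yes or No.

[S [NP [NP [Det no] [N diagram]] [PP [P beside] [NP [Det some] [AP [Adj nervous]] [N roof]]]] [VP [V found] [CP [C whether] [S [NP [Det some] [N roof]] [VP [V found]]]]]]
The smallest constituent containing 'some nervous roof found' is the S spanning 'no diagram beside some nervous roof found whether some roof found'; no single node in the tree dominates exactly the given words.

No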